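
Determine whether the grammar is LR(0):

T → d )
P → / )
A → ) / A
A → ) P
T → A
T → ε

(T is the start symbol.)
Augment with T' → T and build the canonical LR(0) collection (I0 = CLOSURE({[T' → . T]}), then GOTO on every symbol after a dot until no new states appear). It has 10 states:
  I0: { [A → . ) / A], [A → . ) P], [T → . A], [T → . d )], [T → .], [T' → . T] }  — shift, reduce
  I1: { [A → ) . / A], [A → ) . P], [P → . / )] }  — shift
  I2: { [T → A .] }  — reduce
  I3: { [T' → T .] }  — accept
  I4: { [T → d . )] }  — shift
  I5: { [T → d ) .] }  — reduce
  I6: { [A → ) / . A], [A → . ) / A], [A → . ) P], [P → / . )] }  — shift
  I7: { [A → ) P .] }  — reduce
  I8: { [A → ) . / A], [A → ) . P], [P → . / )], [P → / ) .] }  — shift, reduce
  I9: { [A → ) / A .] }  — reduce

Conflict in state I0:
  Shift-reduce conflict between [T → .] and [A → . ) / A]
So the grammar is NOT LR(0).

Answer: No. Shift-reduce conflict between [T → .] and [A → . ) / A]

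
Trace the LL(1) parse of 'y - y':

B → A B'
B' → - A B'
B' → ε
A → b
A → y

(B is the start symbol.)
LL(1) parsing maintains a stack (initially the start symbol over $) and the input. At each step: if the stack top is a terminal, match it against the current input token; if it is a non-terminal N, replace it with the RHS of M[N, lookahead] (the unique production whose predict set contains the lookahead).

Stack is shown with the top on the left.

Stack     Input    Action
-------------------------
B $       y - y $  output B → A B'
A B' $    y - y $  output A → y
y B' $    y - y $  match 'y'
B' $      - y $    output B' → - A B'
- A B' $  - y $    match '-'
A B' $    y $      output A → y
y B' $    y $      match 'y'
B' $      $        output B' → ε
$         $        accept

The string is accepted.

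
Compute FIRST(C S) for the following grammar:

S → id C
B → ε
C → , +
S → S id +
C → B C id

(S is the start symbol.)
{ ',' }

FIRST sets of the non-terminals involved (from the grammar, by fixed-point iteration):
  FIRST(C) = { ',' }

To compute FIRST(C S), process the symbols left to right:
Symbol C is a non-terminal. Add FIRST(C) \ {ε} = { ',' }
C is not nullable (ε ∉ FIRST(C)), so stop here.
FIRST(C S) = { ',' }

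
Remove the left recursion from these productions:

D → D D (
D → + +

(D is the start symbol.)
D is directly left-recursive. The standard transformation for
  A → A α₁ | ... | A α_m | β₁ | ... | β_n
is
  A  → β₁ A' | ... | β_n A'
  A' → α₁ A' | ... | α_m A' | ε

D → + + becomes D → + + D'
D → D D ( becomes D' → D ( D'
Add D' → ε

Resulting grammar:
D → + + D'
D' → D ( D'
D' → ε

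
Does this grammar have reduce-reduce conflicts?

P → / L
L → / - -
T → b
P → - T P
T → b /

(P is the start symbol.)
No reduce-reduce conflicts

A reduce-reduce conflict occurs when an LR(0) state has two complete items [A → α .] and [B → β .] — both call for a reduction, and with no lookahead the parser cannot choose between them.

Augment with P' → P and build the canonical LR(0) collection (I0 = CLOSURE({[P' → . P]}), then GOTO on every symbol after a dot until no new states appear). It has 12 states:
  I0: { [P → . - T P], [P → . / L], [P' → . P] }  — shift
  I1: { [P → - . T P], [T → . b /], [T → . b] }  — shift
  I2: { [L → . / - -], [P → / . L] }  — shift
  I3: { [P' → P .] }  — accept
  I4: { [L → / . - -] }  — shift
  I5: { [P → / L .] }  — reduce
  I6: { [L → / - . -] }  — shift
  I7: { [L → / - - .] }  — reduce
  I8: { [P → - T . P], [P → . - T P], [P → . / L] }  — shift
  I9: { [T → b . /], [T → b .] }  — shift, reduce
  I10: { [T → b / .] }  — reduce
  I11: { [P → - T P .] }  — reduce

No state contains more than one complete item.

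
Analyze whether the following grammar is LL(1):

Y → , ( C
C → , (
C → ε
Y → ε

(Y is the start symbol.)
Yes, the grammar is LL(1).

A grammar is LL(1) if for each non-terminal N with multiple productions, the predict sets of those productions are pairwise disjoint, where PREDICT(N → α) = (FIRST(α) \ {ε}) ∪ (FOLLOW(N) if α ⇒* ε).

Relevant sets:
  FOLLOW(Y) = { $ }
  FOLLOW(C) = { $ }

For Y:
  PREDICT(Y → ',' '(' C) = { ',' }
  PREDICT(Y → ε) = { $ }
For C:
  PREDICT(C → ',' '(') = { ',' }
  PREDICT(C → ε) = { $ }

All predict sets are disjoint. The grammar IS LL(1).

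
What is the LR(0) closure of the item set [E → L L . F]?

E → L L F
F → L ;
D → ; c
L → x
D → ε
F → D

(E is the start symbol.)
{ [D → . ; c], [D → .], [E → L L . F], [F → . D], [F → . L ;], [L → . x] }

To compute CLOSURE, for each item [A → α.Bβ] where B is a non-terminal, add [B → .γ] for all productions B → γ; repeat for the newly added items until nothing changes.

Start with: [E → L L . F]
  [E → L L . F] has the dot before F: add [F → . L ;], [F → . D]
  [F → . L ;] has the dot before L: add [L → . x]
  [F → . D] has the dot before D: add [D → . ; c], [D → .]
No further items can be added.

CLOSURE = { [D → . ; c], [D → .], [E → L L . F], [F → . D], [F → . L ;], [L → . x] }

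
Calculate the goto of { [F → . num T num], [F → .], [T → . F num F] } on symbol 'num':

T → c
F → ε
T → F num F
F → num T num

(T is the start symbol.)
{ [F → . num T num], [F → .], [F → num . T num], [T → . F num F], [T → . c] }

GOTO(I, 'num') = CLOSURE({ [A → αX.β] : [A → α.Xβ] ∈ I, X = 'num' })

Items with dot before 'num', with the dot advanced:
  [F → . num T num] → [F → num . T num]
Closure of the advanced items:
  [F → num . T num] has the dot before T: add [T → . c], [T → . F num F]
  [T → . F num F] has the dot before F: add [F → .], [F → . num T num]

GOTO = { [F → . num T num], [F → .], [F → num . T num], [T → . F num F], [T → . c] }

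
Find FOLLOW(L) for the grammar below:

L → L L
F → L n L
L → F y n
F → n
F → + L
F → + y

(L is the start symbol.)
{ $, '+', 'n', 'y' }

To compute FOLLOW(L), find every occurrence of L on a right-hand side N → α L β: add FIRST(β) \ {ε}, and if β is empty or nullable also add FOLLOW(N). Iterate to a fixed point.

L is the start symbol, so $ ∈ FOLLOW(L).
In L → L L: L is followed by L, add FIRST(L) \ {ε} = { '+', 'n' }
In L → L L: L is at the end; this adds FOLLOW(L) to itself — nothing new
In F → L n L: L is followed by n L, add FIRST(n L) \ {ε} = { 'n' }
In F → L n L: L is at the end, add FOLLOW(F)
In F → + L: L is at the end, add FOLLOW(F)

The FOLLOW sets referred to above (computed the same way, to a fixed point):
  FOLLOW(F) = { 'y' }

Taking the union: FOLLOW(L) = { $, '+', 'n', 'y' }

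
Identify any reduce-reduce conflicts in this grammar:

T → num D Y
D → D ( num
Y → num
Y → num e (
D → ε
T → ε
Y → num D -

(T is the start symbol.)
Yes — I6: [D → .] vs [Y → num .]

Augment with T' → T and build the canonical LR(0) collection (I0 = CLOSURE({[T' → . T]}), then GOTO on every symbol after a dot until no new states appear). It has 12 states:
  I0: { [T → . num D Y], [T → .], [T' → . T] }  — shift, reduce
  I1: { [T' → T .] }  — accept
  I2: { [D → . D ( num], [D → .], [T → num . D Y] }  — reduce
  I3: { [D → D . ( num], [T → num D . Y], [Y → . num D -], [Y → . num e (], [Y → . num] }  — shift
  I4: { [D → D ( . num] }  — shift
  I5: { [T → num D Y .] }  — reduce
  I6: { [D → . D ( num], [D → .], [Y → num . D -], [Y → num . e (], [Y → num .] }  — shift, 2 reduces
  I7: { [D → D . ( num], [Y → num D . -] }  — shift
  I8: { [Y → num e . (] }  — shift
  I9: { [Y → num e ( .] }  — reduce
  I10: { [Y → num D - .] }  — reduce
  I11: { [D → D ( num .] }  — reduce

I6 contains complete items [D → .], [Y → num .] — reduce-reduce conflict.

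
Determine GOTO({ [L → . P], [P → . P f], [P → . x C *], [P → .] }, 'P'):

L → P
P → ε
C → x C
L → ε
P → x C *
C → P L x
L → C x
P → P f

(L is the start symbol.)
{ [L → P .], [P → P . f] }

GOTO(I, 'P') = CLOSURE({ [A → αX.β] : [A → α.Xβ] ∈ I, X = 'P' })

Items with dot before 'P', with the dot advanced:
  [L → . P] → [L → P .]
  [P → . P f] → [P → P . f]
Closure adds nothing (no advanced item has the dot before a non-terminal).

GOTO = { [L → P .], [P → P . f] }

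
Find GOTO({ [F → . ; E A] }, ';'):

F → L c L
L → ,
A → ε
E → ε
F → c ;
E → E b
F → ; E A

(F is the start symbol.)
GOTO(I, ';') = CLOSURE({ [A → αX.β] : [A → α.Xβ] ∈ I, X = ';' })

Items with dot before ';', with the dot advanced:
  [F → . ; E A] → [F → ; . E A]
Closure of the advanced items:
  [F → ; . E A] has the dot before E: add [E → .], [E → . E b]

GOTO = { [E → . E b], [E → .], [F → ; . E A] }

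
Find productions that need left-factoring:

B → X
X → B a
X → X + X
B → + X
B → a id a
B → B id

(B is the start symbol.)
No, left-factoring is not needed

Left-factoring is needed when two productions for the same non-terminal
share a common prefix on the right-hand side.

Productions for B:
  B → X
  B → + X
  B → a id a
  B → B id
Productions for X:
  X → B a
  X → X + X

No common prefixes found.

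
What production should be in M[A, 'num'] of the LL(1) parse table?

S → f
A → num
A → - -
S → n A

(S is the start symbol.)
A → num

To find M[A, 'num'], we find productions for A where 'num' is in the predict set (PREDICT(N → α) = (FIRST(α) \ {ε}) ∪ (FOLLOW(N) if α ⇒* ε)).

A → num: PREDICT = { 'num' }
  'num' is in predict set, so this production goes in M[A, 'num']
A → - -: PREDICT = { '-' }

M[A, 'num'] = A → num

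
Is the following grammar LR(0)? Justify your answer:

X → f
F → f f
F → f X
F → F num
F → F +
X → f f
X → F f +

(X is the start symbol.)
No. Shift-reduce conflict between [X → f .] and [F → . f X]

A grammar is LR(0) if no state in the canonical LR(0) collection has:
  - both a shift item (dot before a terminal) and a complete item (shift-reduce conflict), or
  - two or more complete items (reduce-reduce conflict; the accept item [X' → X .] counts as a complete item here).

Augment with X' → X and build the canonical LR(0) collection (I0 = CLOSURE({[X' → . X]}), then GOTO on every symbol after a dot until no new states appear). It has 10 states:
  I0: { [F → . F +], [F → . F num], [F → . f X], [F → . f f], [X → . F f +], [X → . f f], [X → . f], [X' → . X] }  — shift
  I1: { [F → F . +], [F → F . num], [X → F . f +] }  — shift
  I2: { [X' → X .] }  — accept
  I3: { [F → . F +], [F → . F num], [F → . f X], [F → . f f], [F → f . X], [F → f . f], [X → . F f +], [X → . f f], [X → . f], [X → f . f], [X → f .] }  — shift, reduce
  I4: { [F → f X .] }  — reduce
  I5: { [F → . F +], [F → . F num], [F → . f X], [F → . f f], [F → f . X], [F → f . f], [F → f f .], [X → . F f +], [X → . f f], [X → . f], [X → f . f], [X → f .], [X → f f .] }  — shift, 3 reduces
  I6: { [F → F + .] }  — reduce
  I7: { [X → F f . +] }  — shift
  I8: { [F → F num .] }  — reduce
  I9: { [X → F f + .] }  — reduce

Conflict in state I3:
  Shift-reduce conflict between [X → f .] and [F → . f X]
So the grammar is NOT LR(0).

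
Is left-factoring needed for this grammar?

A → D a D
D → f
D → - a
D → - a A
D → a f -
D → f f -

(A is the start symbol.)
Yes, D has productions with common prefix 'f'; D has productions with common prefix '- a'

Left-factoring is needed when two productions for the same non-terminal
share a common prefix on the right-hand side.

Productions for D:
  D → f
  D → - a
  D → - a A
  D → a f -
  D → f f -

Found common prefix 'f' in productions for D
Found common prefix '- a' in productions for D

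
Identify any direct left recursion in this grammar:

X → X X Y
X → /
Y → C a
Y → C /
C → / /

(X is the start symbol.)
Direct left recursion occurs when N → N α for some non-terminal N (the right-hand side begins with the left-hand side itself).

X → X X Y: LEFT RECURSIVE (starts with X)
X → /: starts with '/'
Y → C a: starts with C
Y → C /: starts with C
C → / /: starts with '/'

The grammar has direct left recursion on: X.

Answer: Yes, X is left-recursive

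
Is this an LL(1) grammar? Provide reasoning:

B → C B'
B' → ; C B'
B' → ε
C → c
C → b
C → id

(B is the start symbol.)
Yes, the grammar is LL(1).

A grammar is LL(1) if for each non-terminal N with multiple productions, the predict sets of those productions are pairwise disjoint, where PREDICT(N → α) = (FIRST(α) \ {ε}) ∪ (FOLLOW(N) if α ⇒* ε).

Relevant sets:
  FOLLOW(B') = { $ }

For B':
  PREDICT(B' → ';' C B') = { ';' }
  PREDICT(B' → ε) = { $ }
For C:
  PREDICT(C → c) = { 'c' }
  PREDICT(C → b) = { 'b' }
  PREDICT(C → id) = { 'id' }
B has a single production, so nothing to check there.

All predict sets are disjoint. The grammar IS LL(1).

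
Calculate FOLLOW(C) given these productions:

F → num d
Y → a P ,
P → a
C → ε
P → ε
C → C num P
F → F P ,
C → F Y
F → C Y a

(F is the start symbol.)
In C → C num P: C is followed by num P, add FIRST(num P) \ {ε} = { 'num' }
In F → C Y a: C is followed by Y a, add FIRST(Y a) \ {ε} = { 'a' }

Taking the union: FOLLOW(C) = { 'a', 'num' }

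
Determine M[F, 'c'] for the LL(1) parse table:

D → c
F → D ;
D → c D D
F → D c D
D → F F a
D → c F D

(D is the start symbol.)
To find M[F, 'c'], we find productions for F where 'c' is in the predict set (PREDICT(N → α) = (FIRST(α) \ {ε}) ∪ (FOLLOW(N) if α ⇒* ε)).

Relevant sets:
  FIRST(D) = { 'c' }

F → D ;: PREDICT = { 'c' }
  'c' is in predict set, so this production goes in M[F, 'c']
F → D c D: PREDICT = { 'c' }
  'c' is in predict set, so this production goes in M[F, 'c']

M[F, 'c'] = F → D ;, F → D c D  (a multiply-defined cell — the grammar is not LL(1))

Answer: F → D ;, F → D c D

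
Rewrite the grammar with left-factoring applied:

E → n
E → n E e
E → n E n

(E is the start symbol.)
Left-factoring transforms A → αβ₁ | αβ₂ into A → αA' and A' → β₁ | β₂
(α is the longest common prefix among the alternatives). Repeat until
no nonterminal has two alternatives with a common prefix.

Round 1: E has alternatives sharing prefix 'n'. Introduce E': E → n E'
  Add: E' → ε
  Add: E' → E e
  Add: E' → E n

Round 2: E' has alternatives sharing prefix 'E'. Introduce E'': E' → E E''
  Add: E'' → e
  Add: E'' → n

No remaining common prefixes — done.

Resulting grammar:
E → n E'
E' → ε
E' → E E''
E'' → e
E'' → n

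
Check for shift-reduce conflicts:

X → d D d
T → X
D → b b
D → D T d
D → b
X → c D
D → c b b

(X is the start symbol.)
Augment with X' → X and build the canonical LR(0) collection (I0 = CLOSURE({[X' → . X]}), then GOTO on every symbol after a dot until no new states appear). It has 15 states:
  I0: { [X → . c D], [X → . d D d], [X' → . X] }  — shift
  I1: { [X' → X .] }  — accept
  I2: { [D → . D T d], [D → . b b], [D → . b], [D → . c b b], [X → c . D] }  — shift
  I3: { [D → . D T d], [D → . b b], [D → . b], [D → . c b b], [X → d . D d] }  — shift
  I4: { [D → D . T d], [T → . X], [X → . c D], [X → . d D d], [X → d D . d] }  — shift
  I5: { [D → b . b], [D → b .] }  — shift, reduce
  I6: { [D → c . b b] }  — shift
  I7: { [D → c b . b] }  — shift
  I8: { [D → c b b .] }  — reduce
  I9: { [D → b b .] }  — reduce
  I10: { [D → D T . d] }  — shift
  I11: { [T → X .] }  — reduce
  I12: { [D → . D T d], [D → . b b], [D → . b], [D → . c b b], [X → d . D d], [X → d D d .] }  — shift, reduce
  I13: { [D → D T d .] }  — reduce
  I14: { [D → D . T d], [T → . X], [X → . c D], [X → . d D d], [X → c D .] }  — shift, reduce

I5 contains reduce item [D → b .] and shift item [D → b . b] — shift-reduce conflict.
I12 contains reduce item [X → d D d .] and shift items [D → . b], [D → . b b], [D → . c b b] — shift-reduce conflict.
I14 contains reduce item [X → c D .] and shift items [X → . c D], [X → . d D d] — shift-reduce conflict.

Answer: Yes — I5: [D → b .] vs [D → b . b]; I12: [X → d D d .] vs [D → . b]; I14: [X → c D .] vs [X → . c D]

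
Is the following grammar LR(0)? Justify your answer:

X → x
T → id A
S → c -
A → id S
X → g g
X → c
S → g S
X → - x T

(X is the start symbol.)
A grammar is LR(0) if no state in the canonical LR(0) collection has:
  - both a shift item (dot before a terminal) and a complete item (shift-reduce conflict), or
  - two or more complete items (reduce-reduce conflict; the accept item [X' → X .] counts as a complete item here).

Augment with X' → X and build the canonical LR(0) collection (I0 = CLOSURE({[X' → . X]}), then GOTO on every symbol after a dot until no new states appear). It has 17 states:
  I0: { [X → . - x T], [X → . c], [X → . g g], [X → . x], [X' → . X] }  — shift
  I1: { [X → - . x T] }  — shift
  I2: { [X' → X .] }  — accept
  I3: { [X → c .] }  — reduce
  I4: { [X → g . g] }  — shift
  I5: { [X → x .] }  — reduce
  I6: { [X → g g .] }  — reduce
  I7: { [T → . id A], [X → - x . T] }  — shift
  I8: { [X → - x T .] }  — reduce
  I9: { [A → . id S], [T → id . A] }  — shift
  I10: { [T → id A .] }  — reduce
  I11: { [A → id . S], [S → . c -], [S → . g S] }  — shift
  I12: { [A → id S .] }  — reduce
  I13: { [S → c . -] }  — shift
  I14: { [S → . c -], [S → . g S], [S → g . S] }  — shift
  I15: { [S → g S .] }  — reduce
  I16: { [S → c - .] }  — reduce

Every state is either a pure shift/goto state or contains exactly one complete item and nothing to shift — no conflicts. The grammar is LR(0).

Answer: Yes, the grammar is LR(0)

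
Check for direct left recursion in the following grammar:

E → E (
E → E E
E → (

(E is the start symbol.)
Yes, E is left-recursive

Direct left recursion occurs when N → N α for some non-terminal N (the right-hand side begins with the left-hand side itself).

E → E (: LEFT RECURSIVE (starts with E)
E → E E: LEFT RECURSIVE (starts with E)
E → (: starts with '('

The grammar has direct left recursion on: E.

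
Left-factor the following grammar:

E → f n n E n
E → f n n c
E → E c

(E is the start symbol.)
E → f n n E'
E' → E n
E' → c
E → E c

Left-factoring transforms A → αβ₁ | αβ₂ into A → αA' and A' → β₁ | β₂
(α is the longest common prefix among the alternatives). Repeat until
no nonterminal has two alternatives with a common prefix.

Round 1: E has alternatives sharing prefix 'f n n'. Introduce E': E → f n n E'
  Add: E' → E n
  Add: E' → c

No remaining common prefixes — done.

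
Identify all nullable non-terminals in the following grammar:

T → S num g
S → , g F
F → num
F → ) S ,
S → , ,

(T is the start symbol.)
None

A non-terminal is nullable if it can derive ε (the empty string): either it has an ε-production, or it has a production whose right-hand side consists entirely of nullable non-terminals.

There are no ε-productions, so no non-terminal can derive ε.
No non-terminals are nullable.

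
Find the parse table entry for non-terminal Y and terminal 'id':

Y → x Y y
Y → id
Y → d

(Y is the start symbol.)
Y → id

To find M[Y, 'id'], we find productions for Y where 'id' is in the predict set (PREDICT(N → α) = (FIRST(α) \ {ε}) ∪ (FOLLOW(N) if α ⇒* ε)).

Y → x Y y: PREDICT = { 'x' }
Y → id: PREDICT = { 'id' }
  'id' is in predict set, so this production goes in M[Y, 'id']
Y → d: PREDICT = { 'd' }

M[Y, 'id'] = Y → id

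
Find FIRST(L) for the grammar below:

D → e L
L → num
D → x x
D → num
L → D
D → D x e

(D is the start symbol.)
{ 'e', 'num', 'x' }

FIRST sets of the other non-terminals involved (by the same procedure, iterated to a fixed point):
  FIRST(D) = { 'e', 'num', 'x' }

From L → num:
  - num is a terminal: add 'num' and stop
From L → D:
  - D is a non-terminal: add FIRST(D) \ {ε} = { 'e', 'num', 'x' }
    D is not nullable, so stop

Collecting: FIRST(L) = { 'e', 'num', 'x' }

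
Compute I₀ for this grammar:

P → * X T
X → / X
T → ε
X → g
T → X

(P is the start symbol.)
First, augment the grammar with P' → P
I₀ = CLOSURE({ [P' → . P] }):
  [P' → . P] has the dot before P: add [P → . * X T]
No further items can be added.

I₀ = { [P → . * X T], [P' → . P] }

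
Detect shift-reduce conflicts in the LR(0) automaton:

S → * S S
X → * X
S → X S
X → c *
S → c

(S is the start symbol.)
A shift-reduce conflict occurs when an LR(0) state has both:
  - a complete (reduce) item [A → α .] (dot at the end), and
  - a shift item [B → β . c γ] (dot before a terminal).

Augment with S' → S and build the canonical LR(0) collection (I0 = CLOSURE({[S' → . S]}), then GOTO on every symbol after a dot until no new states appear). It has 10 states:
  I0: { [S → . * S S], [S → . X S], [S → . c], [S' → . S], [X → . * X], [X → . c *] }  — shift
  I1: { [S → * . S S], [S → . * S S], [S → . X S], [S → . c], [X → * . X], [X → . * X], [X → . c *] }  — shift
  I2: { [S' → S .] }  — accept
  I3: { [S → . * S S], [S → . X S], [S → . c], [S → X . S], [X → . * X], [X → . c *] }  — shift
  I4: { [S → c .], [X → c . *] }  — shift, reduce
  I5: { [X → c * .] }  — reduce
  I6: { [S → X S .] }  — reduce
  I7: { [S → * S . S], [S → . * S S], [S → . X S], [S → . c], [X → . * X], [X → . c *] }  — shift
  I8: { [S → . * S S], [S → . X S], [S → . c], [S → X . S], [X → * X .], [X → . * X], [X → . c *] }  — shift, reduce
  I9: { [S → * S S .] }  — reduce

I4 contains reduce item [S → c .] and shift item [X → c . *] — shift-reduce conflict.
I8 contains reduce item [X → * X .] and shift items [S → . * S S], [S → . c], [X → . * X], [X → . c *] — shift-reduce conflict.

Answer: Yes — I4: [S → c .] vs [X → c . *]; I8: [X → * X .] vs [S → . * S S]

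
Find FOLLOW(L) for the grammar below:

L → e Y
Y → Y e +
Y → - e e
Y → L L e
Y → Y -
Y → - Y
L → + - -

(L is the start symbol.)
{ $, '+', 'e' }

L is the start symbol, so $ ∈ FOLLOW(L).
In Y → L L e: L is followed by L e, add FIRST(L e) \ {ε} = { '+', 'e' }
In Y → L L e: L is followed by e, add FIRST(e) \ {ε} = { 'e' }

Taking the union: FOLLOW(L) = { $, '+', 'e' }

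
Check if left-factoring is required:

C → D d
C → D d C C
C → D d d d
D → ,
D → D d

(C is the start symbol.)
Left-factoring is needed when two productions for the same non-terminal
share a common prefix on the right-hand side.

Productions for C:
  C → D d
  C → D d C C
  C → D d d d
Productions for D:
  D → ,
  D → D d

Found common prefix 'D d' in productions for C

Answer: Yes, C has productions with common prefix 'D d'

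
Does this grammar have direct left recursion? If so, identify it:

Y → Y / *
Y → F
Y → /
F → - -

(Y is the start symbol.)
Yes, Y is left-recursive

Y → Y / *: LEFT RECURSIVE (starts with Y)
Y → F: starts with F
Y → /: starts with '/'
F → - -: starts with '-'

The grammar has direct left recursion on: Y.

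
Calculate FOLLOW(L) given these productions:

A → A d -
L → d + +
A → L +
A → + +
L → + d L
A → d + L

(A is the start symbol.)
{ $, '+', 'd' }

To compute FOLLOW(L), find every occurrence of L on a right-hand side N → α L β: add FIRST(β) \ {ε}, and if β is empty or nullable also add FOLLOW(N). Iterate to a fixed point.

In A → L +: L is followed by '+', add FIRST('+') \ {ε} = { '+' }
In L → + d L: L is at the end; this adds FOLLOW(L) to itself — nothing new
In A → d + L: L is at the end, add FOLLOW(A)

The FOLLOW sets referred to above (computed the same way, to a fixed point):
  FOLLOW(A) = { $, 'd' }

Taking the union: FOLLOW(L) = { $, '+', 'd' }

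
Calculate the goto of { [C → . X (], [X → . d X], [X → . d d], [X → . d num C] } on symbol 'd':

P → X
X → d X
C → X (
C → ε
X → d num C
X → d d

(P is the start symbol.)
GOTO(I, 'd') = CLOSURE({ [A → αX.β] : [A → α.Xβ] ∈ I, X = 'd' })

Items with dot before 'd', with the dot advanced:
  [X → . d X] → [X → d . X]
  [X → . d d] → [X → d . d]
  [X → . d num C] → [X → d . num C]
Closure of the advanced items:
  [X → d . X] has the dot before X: add [X → . d X], [X → . d num C], [X → . d d]

GOTO = { [X → . d X], [X → . d d], [X → . d num C], [X → d . X], [X → d . d], [X → d . num C] }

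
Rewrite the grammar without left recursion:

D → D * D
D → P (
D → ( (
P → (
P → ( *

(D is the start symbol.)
D → P ( D'
D → ( ( D'
D' → * D D'
D' → ε
P → (
P → ( *

D is directly left-recursive. The standard transformation for
  A → A α₁ | ... | A α_m | β₁ | ... | β_n
is
  A  → β₁ A' | ... | β_n A'
  A' → α₁ A' | ... | α_m A' | ε

D → P ( becomes D → P ( D'
D → ( ( becomes D → ( ( D'
D → D * D becomes D' → * D D'
Add D' → ε

Productions for other non-terminals are unchanged:
  P → (
  P → ( *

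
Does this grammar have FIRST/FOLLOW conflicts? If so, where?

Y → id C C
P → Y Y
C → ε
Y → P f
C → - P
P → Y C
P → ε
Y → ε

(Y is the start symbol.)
Yes. Y → id C C with FOLLOW(Y) on { 'id' }; Y → P f with FOLLOW(Y) on { '-', 'f', 'id' }; P → Y Y with FOLLOW(P) on { '-', 'f', 'id' }; P → Y C with FOLLOW(P) on { '-', 'f', 'id' }; C → '-' P with FOLLOW(C) on { '-' }

A FIRST/FOLLOW conflict occurs when a non-terminal N has a nullable alternative N → β (β ⇒* ε) and another alternative N → α with FIRST(α) ∩ FOLLOW(N) ≠ ∅: on such a lookahead the parser cannot decide between expanding α and letting N vanish via β.

Nullable non-terminals: C, P, Y.
FIRST sets used below: FIRST(Y) = { '-', 'f', 'id', ε }, FIRST(C) = { '-', ε }, FIRST(P) = { '-', 'f', 'id', ε }

C: nullable alternative(s) C → ε; FOLLOW(C) = { $, '-', 'f', 'id' }
  C → ε: FIRST \ {ε} = { } — this is the only nullable alternative, skip
  C → - P: FIRST \ {ε} = { '-' } — overlaps FOLLOW(C) on { '-' }: CONFLICT

P: nullable alternative(s) P → Y Y, P → Y C, P → ε; FOLLOW(P) = { $, '-', 'f', 'id' }
  P → Y Y: FIRST \ {ε} = { '-', 'f', 'id' } — overlaps FOLLOW(P) on { '-', 'f', 'id' }: CONFLICT
  P → Y C: FIRST \ {ε} = { '-', 'f', 'id' } — overlaps FOLLOW(P) on { '-', 'f', 'id' }: CONFLICT
  P → ε: FIRST \ {ε} = { } — disjoint from FOLLOW(P)

Y: nullable alternative(s) Y → ε; FOLLOW(Y) = { $, '-', 'f', 'id' }
  Y → id C C: FIRST \ {ε} = { 'id' } — overlaps FOLLOW(Y) on { 'id' }: CONFLICT
  Y → P f: FIRST \ {ε} = { '-', 'f', 'id' } — overlaps FOLLOW(Y) on { '-', 'f', 'id' }: CONFLICT
  Y → ε: FIRST \ {ε} = { } — this is the only nullable alternative, skip

So the grammar has 5 FIRST/FOLLOW conflicts (marked CONFLICT above).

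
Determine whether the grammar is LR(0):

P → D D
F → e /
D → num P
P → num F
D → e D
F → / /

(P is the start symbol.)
A grammar is LR(0) if no state in the canonical LR(0) collection has:
  - both a shift item (dot before a terminal) and a complete item (shift-reduce conflict), or
  - two or more complete items (reduce-reduce conflict; the accept item [P' → P .] counts as a complete item here).

Augment with P' → P and build the canonical LR(0) collection (I0 = CLOSURE({[P' → . P]}), then GOTO on every symbol after a dot until no new states appear). It has 14 states:
  I0: { [D → . e D], [D → . num P], [P → . D D], [P → . num F], [P' → . P] }  — shift
  I1: { [D → . e D], [D → . num P], [P → D . D] }  — shift
  I2: { [P' → P .] }  — accept
  I3: { [D → . e D], [D → . num P], [D → e . D] }  — shift
  I4: { [D → . e D], [D → . num P], [D → num . P], [F → . / /], [F → . e /], [P → . D D], [P → . num F], [P → num . F] }  — shift
  I5: { [F → / . /] }  — shift
  I6: { [P → num F .] }  — reduce
  I7: { [D → num P .] }  — reduce
  I8: { [D → . e D], [D → . num P], [D → e . D], [F → e . /] }  — shift
  I9: { [F → e / .] }  — reduce
  I10: { [D → e D .] }  — reduce
  I11: { [D → . e D], [D → . num P], [D → num . P], [P → . D D], [P → . num F] }  — shift
  I12: { [F → / / .] }  — reduce
  I13: { [P → D D .] }  — reduce

Every state is either a pure shift/goto state or contains exactly one complete item and nothing to shift — no conflicts. The grammar is LR(0).

Answer: Yes, the grammar is LR(0)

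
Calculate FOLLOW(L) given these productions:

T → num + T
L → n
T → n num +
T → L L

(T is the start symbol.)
{ $, 'n' }

To compute FOLLOW(L), find every occurrence of L on a right-hand side N → α L β: add FIRST(β) \ {ε}, and if β is empty or nullable also add FOLLOW(N). Iterate to a fixed point.

In T → L L: L is followed by L, add FIRST(L) \ {ε} = { 'n' }
In T → L L: L is at the end, add FOLLOW(T)

The FOLLOW sets referred to above (computed the same way, to a fixed point):
  FOLLOW(T) = { $ }

Taking the union: FOLLOW(L) = { $, 'n' }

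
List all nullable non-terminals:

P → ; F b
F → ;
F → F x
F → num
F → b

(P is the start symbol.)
None

There are no ε-productions, so no non-terminal can derive ε.
No non-terminals are nullable.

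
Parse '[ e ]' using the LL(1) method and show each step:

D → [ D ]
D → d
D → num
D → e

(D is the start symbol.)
LL(1) parsing maintains a stack (initially the start symbol over $) and the input. At each step: if the stack top is a terminal, match it against the current input token; if it is a non-terminal N, replace it with the RHS of M[N, lookahead] (the unique production whose predict set contains the lookahead).

Stack is shown with the top on the left.

Stack    Input    Action
------------------------
D $      [ e ] $  output D → [ D ]
[ D ] $  [ e ] $  match '['
D ] $    e ] $    output D → e
e ] $    e ] $    match 'e'
] $      ] $      match ']'
$        $        accept

The string is accepted.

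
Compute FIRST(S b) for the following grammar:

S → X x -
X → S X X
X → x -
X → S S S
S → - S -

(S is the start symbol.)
FIRST sets of the non-terminals involved (from the grammar, by fixed-point iteration):
  FIRST(S) = { '-', 'x' }

To compute FIRST(S b), process the symbols left to right:
Symbol S is a non-terminal. Add FIRST(S) \ {ε} = { '-', 'x' }
S is not nullable (ε ∉ FIRST(S)), so stop here.
FIRST(S b) = { '-', 'x' }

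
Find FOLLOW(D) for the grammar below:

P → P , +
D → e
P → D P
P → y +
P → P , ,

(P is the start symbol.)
{ 'e', 'y' }

To compute FOLLOW(D), find every occurrence of D on a right-hand side N → α D β: add FIRST(β) \ {ε}, and if β is empty or nullable also add FOLLOW(N). Iterate to a fixed point.

In P → D P: D is followed by P, add FIRST(P) \ {ε} = { 'e', 'y' }

Taking the union: FOLLOW(D) = { 'e', 'y' }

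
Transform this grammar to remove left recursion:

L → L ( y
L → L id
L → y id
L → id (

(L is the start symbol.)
L → y id L'
L → id ( L'
L' → ( y L'
L' → id L'
L' → ε

L is directly left-recursive. The standard transformation for
  A → A α₁ | ... | A α_m | β₁ | ... | β_n
is
  A  → β₁ A' | ... | β_n A'
  A' → α₁ A' | ... | α_m A' | ε

L → y id becomes L → y id L'
L → id ( becomes L → id ( L'
L → L ( y becomes L' → ( y L'
L → L id becomes L' → id L'
Add L' → ε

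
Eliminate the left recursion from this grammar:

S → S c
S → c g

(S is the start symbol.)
S is directly left-recursive. The standard transformation for
  A → A α₁ | ... | A α_m | β₁ | ... | β_n
is
  A  → β₁ A' | ... | β_n A'
  A' → α₁ A' | ... | α_m A' | ε

S → c g becomes S → c g S'
S → S c becomes S' → c S'
Add S' → ε

Resulting grammar:
S → c g S'
S' → c S'
S' → ε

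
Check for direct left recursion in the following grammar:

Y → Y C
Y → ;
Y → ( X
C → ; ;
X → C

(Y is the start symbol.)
Yes, Y is left-recursive

Direct left recursion occurs when N → N α for some non-terminal N (the right-hand side begins with the left-hand side itself).

Y → Y C: LEFT RECURSIVE (starts with Y)
Y → ;: starts with ';'
Y → ( X: starts with '('
C → ; ;: starts with ';'
X → C: starts with C

The grammar has direct left recursion on: Y.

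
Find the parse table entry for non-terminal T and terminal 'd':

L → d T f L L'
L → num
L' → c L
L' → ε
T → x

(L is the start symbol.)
To find M[T, 'd'], we find productions for T where 'd' is in the predict set (PREDICT(N → α) = (FIRST(α) \ {ε}) ∪ (FOLLOW(N) if α ⇒* ε)).

T → x: PREDICT = { 'x' }

M[T, 'd'] is empty (no production applies)

Answer: Empty (error entry)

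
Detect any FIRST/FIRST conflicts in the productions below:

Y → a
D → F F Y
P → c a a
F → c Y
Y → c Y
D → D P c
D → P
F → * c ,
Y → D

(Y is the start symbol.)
FIRST sets of the non-terminals at (or reachable through a nullable prefix from) the front of some alternative:
  FIRST(D) = { '*', 'c' }
  FIRST(F) = { '*', 'c' }
  FIRST(P) = { 'c' }

Productions for Y:
  Y → a: FIRST = { 'a' }
  Y → c Y: FIRST = { 'c' }
  Y → D: FIRST = { '*', 'c' }
Productions for D:
  D → F F Y: FIRST = { '*', 'c' }
  D → D P c: FIRST = { '*', 'c' }
  D → P: FIRST = { 'c' }
Productions for F:
  F → c Y: FIRST = { 'c' }
  F → * c ,: FIRST = { '*' }
P has only one production, so no FIRST/FIRST conflict is possible there.

Conflict for Y: Y → c Y and Y → D
  Overlap: { 'c' }
Conflict for D: D → F F Y and D → D P c
  Overlap: { '*', 'c' }
Conflict for D: D → F F Y and D → P
  Overlap: { 'c' }
Conflict for D: D → D P c and D → P
  Overlap: { 'c' }

Answer: Yes. Y → c Y / Y → D on { 'c' }; D → F F Y / D → D P c on { '*', 'c' }; D → F F Y / D → P on { 'c' }; D → D P c / D → P on { 'c' }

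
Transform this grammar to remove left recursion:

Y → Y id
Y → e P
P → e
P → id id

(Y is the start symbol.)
Y is directly left-recursive. The standard transformation for
  A → A α₁ | ... | A α_m | β₁ | ... | β_n
is
  A  → β₁ A' | ... | β_n A'
  A' → α₁ A' | ... | α_m A' | ε

Y → e P becomes Y → e P Y'
Y → Y id becomes Y' → id Y'
Add Y' → ε

Productions for other non-terminals are unchanged:
  P → e
  P → id id

Resulting grammar:
Y → e P Y'
Y' → id Y'
Y' → ε
P → e
P → id id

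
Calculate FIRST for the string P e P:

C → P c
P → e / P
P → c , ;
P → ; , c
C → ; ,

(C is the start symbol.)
FIRST sets of the non-terminals involved (from the grammar, by fixed-point iteration):
  FIRST(P) = { ';', 'c', 'e' }

To compute FIRST(P e P), process the symbols left to right:
Symbol P is a non-terminal. Add FIRST(P) \ {ε} = { ';', 'c', 'e' }
P is not nullable (ε ∉ FIRST(P)), so stop here.
FIRST(P e P) = { ';', 'c', 'e' }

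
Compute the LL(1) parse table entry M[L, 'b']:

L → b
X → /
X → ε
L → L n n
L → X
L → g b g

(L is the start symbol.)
To find M[L, 'b'], we find productions for L where 'b' is in the predict set (PREDICT(N → α) = (FIRST(α) \ {ε}) ∪ (FOLLOW(N) if α ⇒* ε)).

Relevant sets:
  FIRST(L) = { '/', 'b', 'g', 'n', ε }
  FIRST(X) = { '/', ε }
  FOLLOW(L) = { $, 'n' }

L → b: PREDICT = { 'b' }
  'b' is in predict set, so this production goes in M[L, 'b']
L → L n n: PREDICT = { '/', 'b', 'g', 'n' }
  'b' is in predict set, so this production goes in M[L, 'b']
L → X: PREDICT = { $, '/', 'n' }
L → g b g: PREDICT = { 'g' }

M[L, 'b'] = L → b, L → L n n  (a multiply-defined cell — the grammar is not LL(1))

Answer: L → b, L → L n n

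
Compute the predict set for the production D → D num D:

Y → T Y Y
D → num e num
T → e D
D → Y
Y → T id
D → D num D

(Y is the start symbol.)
PREDICT(D → D num D) = (FIRST(RHS) \ {ε}) ∪ (FOLLOW(D) if ε ∈ FIRST(RHS), i.e. RHS ⇒* ε)
FIRST(D) = { 'e', 'num' }
FIRST(D num D) = { 'e', 'num' }
ε ∉ FIRST(D num D), so FOLLOW(D) is not added.
PREDICT(D → D num D) = { 'e', 'num' }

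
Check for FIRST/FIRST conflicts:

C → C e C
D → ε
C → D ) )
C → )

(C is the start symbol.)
FIRST sets of the non-terminals at (or reachable through a nullable prefix from) the front of some alternative:
  FIRST(C) = { ')' }
  FIRST(D) = { ε }

Productions for C:
  C → C e C: FIRST = { ')' }
  C → D ) ): FIRST = { ')' }
  C → ): FIRST = { ')' }
D has only one production, so no FIRST/FIRST conflict is possible there.

Conflict for C: C → C e C and C → D ) )
  Overlap: { ')' }
Conflict for C: C → C e C and C → )
  Overlap: { ')' }
Conflict for C: C → D ) ) and C → )
  Overlap: { ')' }

Answer: Yes. C → C e C / C → D ')' ')' on { ')' }; C → C e C / C → ')' on { ')' }; C → D ')' ')' / C → ')' on { ')' }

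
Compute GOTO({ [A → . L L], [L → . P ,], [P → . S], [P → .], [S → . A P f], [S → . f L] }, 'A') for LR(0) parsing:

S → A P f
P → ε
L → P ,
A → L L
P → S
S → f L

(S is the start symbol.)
{ [A → . L L], [L → . P ,], [P → . S], [P → .], [S → . A P f], [S → . f L], [S → A . P f] }

GOTO(I, 'A') = CLOSURE({ [A → αX.β] : [A → α.Xβ] ∈ I, X = 'A' })

Items with dot before 'A', with the dot advanced:
  [S → . A P f] → [S → A . P f]
Closure of the advanced items:
  [S → A . P f] has the dot before P: add [P → .], [P → . S]
  [P → . S] has the dot before S: add [S → . A P f], [S → . f L]
  [S → . A P f] has the dot before A: add [A → . L L]
  [A → . L L] has the dot before L: add [L → . P ,]

GOTO = { [A → . L L], [L → . P ,], [P → . S], [P → .], [S → . A P f], [S → . f L], [S → A . P f] }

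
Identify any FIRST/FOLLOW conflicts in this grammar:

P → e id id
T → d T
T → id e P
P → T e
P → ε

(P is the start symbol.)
Yes. P → e id id with FOLLOW(P) on { 'e' }

A FIRST/FOLLOW conflict occurs when a non-terminal N has a nullable alternative N → β (β ⇒* ε) and another alternative N → α with FIRST(α) ∩ FOLLOW(N) ≠ ∅: on such a lookahead the parser cannot decide between expanding α and letting N vanish via β.

Nullable non-terminals: P.
FIRST sets used below: FIRST(T) = { 'd', 'id' }

P: nullable alternative(s) P → ε; FOLLOW(P) = { $, 'e' }
  P → e id id: FIRST \ {ε} = { 'e' } — overlaps FOLLOW(P) on { 'e' }: CONFLICT
  P → T e: FIRST \ {ε} = { 'd', 'id' } — disjoint from FOLLOW(P)
  P → ε: FIRST \ {ε} = { } — this is the only nullable alternative, skip

T has no nullable alternative, so no FIRST/FOLLOW check is needed there.

So the grammar has 1 FIRST/FOLLOW conflict (marked CONFLICT above).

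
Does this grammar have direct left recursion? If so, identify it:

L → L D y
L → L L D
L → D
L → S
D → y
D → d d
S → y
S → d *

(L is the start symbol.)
L → L D y: LEFT RECURSIVE (starts with L)
L → L L D: LEFT RECURSIVE (starts with L)
L → D: starts with D
L → S: starts with S
D → y: starts with y
D → d d: starts with d
S → y: starts with y
S → d *: starts with d

The grammar has direct left recursion on: L.

Answer: Yes, L is left-recursive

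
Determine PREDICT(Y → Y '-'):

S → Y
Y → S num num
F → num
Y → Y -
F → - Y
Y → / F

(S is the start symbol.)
{ '/' }

PREDICT(Y → Y '-') = (FIRST(RHS) \ {ε}) ∪ (FOLLOW(Y) if ε ∈ FIRST(RHS), i.e. RHS ⇒* ε)
FIRST(Y) = { '/' }
FIRST(Y '-') = { '/' }
ε ∉ FIRST(Y '-'), so FOLLOW(Y) is not added.
PREDICT(Y → Y '-') = { '/' }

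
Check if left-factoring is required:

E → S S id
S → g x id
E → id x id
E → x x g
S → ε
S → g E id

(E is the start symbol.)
Yes, S has productions with common prefix 'g'

Left-factoring is needed when two productions for the same non-terminal
share a common prefix on the right-hand side.

Productions for E:
  E → S S id
  E → id x id
  E → x x g
Productions for S:
  S → g x id
  S → ε
  S → g E id

Found common prefix 'g' in productions for S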